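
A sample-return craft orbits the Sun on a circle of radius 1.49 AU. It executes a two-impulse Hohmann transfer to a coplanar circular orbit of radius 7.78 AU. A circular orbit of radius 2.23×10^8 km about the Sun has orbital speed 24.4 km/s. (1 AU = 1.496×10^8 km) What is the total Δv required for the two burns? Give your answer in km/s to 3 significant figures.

From the circular-orbit relation v² = μ/r at r = 2.23×10^8 km: μ = v²r = (24.4)² × 2.23×10^8 = 1.32765×10^11 km³/s².
In km: r₁ = 1.49 × 1.496×10^8 = 2.22904×10^8 km; r₂ = 7.78 × 1.496×10^8 = 1.163888×10^9 km.
Semi-major axis of the transfer orbit: a_t = (2.22904×10^8 + 1.163888×10^9)/2 = 6.93396×10^8 km.
At r₁ the circular-orbit speed is v₁ = √(μ/r₁) = 24.405 km/s.
On the transfer ellipse at r₁, vis-viva gives v_p = √[μ(2/r₁ − 1/a_t)] = 31.619 km/s.
First burn Δv₁ = |v_p − v₁| = 7.214 km/s.
Circular speed at r₂: v₂ = √(μ/r₂) = 10.6804 km/s.
Transfer-orbit speed at r₂: v_a = √[μ(2/r₂ − 1/a_t)] = 6.05557 km/s.
Second burn Δv₂ = |v₂ − v_a| = 4.625 km/s.
Total Δv = Δv₁ + Δv₂ = 11.84 km/s.

Δv = 11.8 km/s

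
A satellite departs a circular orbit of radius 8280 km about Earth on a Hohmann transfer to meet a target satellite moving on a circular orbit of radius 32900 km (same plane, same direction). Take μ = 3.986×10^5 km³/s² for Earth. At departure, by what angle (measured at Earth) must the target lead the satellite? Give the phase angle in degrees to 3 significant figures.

φ = 90.9°

Semi-major axis of the transfer orbit: a_t = (8280 + 32900)/2 = 20590 km.
The half-period of the transfer ellipse is t = π√(a_t³/μ) = 14701.6 s.
Target angular speed ω₂ = √(μ/r₂³) = 1.05797×10^-4 rad/s.
Angle swept by the target during transfer: ω₂·t = 1.5554 rad = 89.12°.
Arrival is 180° from departure on the ellipse, so φ = 180° − 89.12° = 90.9°.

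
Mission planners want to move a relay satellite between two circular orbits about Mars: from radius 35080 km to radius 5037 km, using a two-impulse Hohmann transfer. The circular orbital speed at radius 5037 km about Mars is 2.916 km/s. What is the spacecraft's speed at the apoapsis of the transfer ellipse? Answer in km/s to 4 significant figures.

From the circular-orbit relation v² = μ/r at r = 5037 km: μ = v²r = (2.916)² × 5037 = 42829.9 km³/s².
The Hohmann ellipse has a_t = (r₁ + r₂)/2 = 20058.5 km.
At apoapsis, r = 35080 km.
Applying v² = μ(2/r − 1/a_t): v = 0.5537 km/s.

v = 0.5537 km/s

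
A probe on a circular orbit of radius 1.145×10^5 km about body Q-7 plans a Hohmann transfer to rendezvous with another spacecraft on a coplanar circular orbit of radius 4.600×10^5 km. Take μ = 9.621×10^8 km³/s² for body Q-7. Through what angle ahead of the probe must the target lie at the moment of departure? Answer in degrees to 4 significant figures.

Transfer-ellipse semi-major axis a_t = (r₁ + r₂)/2 = (1.145×10^5 + 4.600×10^5)/2 = 2.8725×10^5 km.
The half-period of the transfer ellipse is t = π√(a_t³/μ) = 15593 s.
Target angular speed ω₂ = √(μ/r₂³) = 9.9420×10^-5 rad/s.
Angle swept by the target during transfer: ω₂·t = 1.55026 rad = 88.82°.
Arrival is 180° from departure on the ellipse, so φ = 180° − 88.82° = 91.18°.

φ = 91.18°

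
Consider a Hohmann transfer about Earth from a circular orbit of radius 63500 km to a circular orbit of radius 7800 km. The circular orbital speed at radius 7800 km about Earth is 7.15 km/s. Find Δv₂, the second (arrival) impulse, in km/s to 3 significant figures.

Δv₂ = 2.39 km/s

From the circular-orbit relation v² = μ/r at r = 7800 km: μ = v²r = (7.15)² × 7800 = 3.98756×10^5 km³/s².
Semi-major axis of the transfer orbit: a_t = (63500 + 7800)/2 = 35650 km.
On the circular orbit at r = 7800 km, v_c = √(μ/r) = 7.150 km/s.
Vis-viva on the transfer ellipse at r = 7800 km gives v_t = √[μ(2/r − 1/a_t)] = 9.543 km/s.
Δv₂ = |v_t − v_c| = |9.543 − 7.150| = 2.393 km/s.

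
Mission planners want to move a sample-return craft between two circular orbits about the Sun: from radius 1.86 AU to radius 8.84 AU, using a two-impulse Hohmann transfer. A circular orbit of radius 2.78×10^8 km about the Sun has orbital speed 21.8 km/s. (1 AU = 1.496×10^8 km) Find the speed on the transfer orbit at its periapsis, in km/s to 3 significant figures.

From the circular-orbit relation v² = μ/r at r = 2.78×10^8 km: μ = v²r = (21.8)² × 2.78×10^8 = 1.32117×10^11 km³/s².
In km: r₁ = 1.86 × 1.496×10^8 = 2.78256×10^8 km; r₂ = 8.84 × 1.496×10^8 = 1.322464×10^9 km.
Semi-major axis of the transfer orbit: a_t = (2.78256×10^8 + 1.322464×10^9)/2 = 8.0036×10^8 km.
The periapsis of the transfer ellipse is at r = 2.78256×10^8 km.
From the vis-viva equation, v = √[μ(2/r − 1/a_t)] = 28.01 km/s.

v = 28.0 km/s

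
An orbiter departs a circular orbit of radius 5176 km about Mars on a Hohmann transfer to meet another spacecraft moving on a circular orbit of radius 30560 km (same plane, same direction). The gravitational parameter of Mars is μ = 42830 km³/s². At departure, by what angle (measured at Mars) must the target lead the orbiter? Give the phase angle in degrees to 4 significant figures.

Transfer-ellipse semi-major axis a_t = (r₁ + r₂)/2 = (5176 + 30560)/2 = 17868 km.
Transfer time t = π√(a_t³/μ) = 36256.8 s.
Target angular speed ω₂ = √(μ/r₂³) = 3.87386×10^-5 rad/s.
Angle swept by the target during transfer: ω₂·t = 1.4045 rad = 80.47°.
The orbiter traverses 180° on the transfer ellipse, so the target must lead by 180° − 80.47° = 99.53°.

φ = 99.53°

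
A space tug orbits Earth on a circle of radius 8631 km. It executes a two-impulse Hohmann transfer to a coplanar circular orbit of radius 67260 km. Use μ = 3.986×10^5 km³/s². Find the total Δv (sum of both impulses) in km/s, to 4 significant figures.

Δv = 3.525 km/s

Semi-major axis of the transfer orbit: a_t = (8631 + 67260)/2 = 37945.5 km.
At r₁ the circular-orbit speed is v₁ = √(μ/r₁) = 6.796 km/s.
Transfer-orbit speed at r₁ (v² = μ(2/r − 1/a)): v_p = √[μ(2/r₁ − 1/a_t)] = 9.048 km/s.
First burn Δv₁ = |v_p − v₁| = 2.252 km/s.
At r₂, v₂ = √(μ/r₂) = 2.434 km/s.
Transfer-orbit speed at r₂: v_a = √[μ(2/r₂ − 1/a_t)] = 1.161 km/s.
Second burn Δv₂ = |v₂ − v_a| = 1.273 km/s.
Δv = Δv₁ + Δv₂ = 2.252 + 1.273 = 3.525 km/s.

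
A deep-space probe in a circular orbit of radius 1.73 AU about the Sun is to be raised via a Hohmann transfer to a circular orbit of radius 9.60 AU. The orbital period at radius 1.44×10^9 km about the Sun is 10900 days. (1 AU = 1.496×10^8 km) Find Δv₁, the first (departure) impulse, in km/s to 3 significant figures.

From Kepler's third law T² = 4π²r³/μ at r = 1.44×10^9 km, T = 10900 days = 10900 × 86400 s = 9.4176×10^8 s: μ = 4π²r³/T² = 1.32913×10^11 km³/s².
In km: r₁ = 1.73 × 1.496×10^8 = 2.58808×10^8 km; r₂ = 9.60 × 1.496×10^8 = 1.43616×10^9 km.
Semi-major axis of the transfer orbit: a_t = (2.58808×10^8 + 1.43616×10^9)/2 = 8.47484×10^8 km.
On the circular orbit at r = 2.58808×10^8 km, v_c = √(μ/r) = 22.662 km/s.
Vis-viva on the transfer ellipse at r = 2.58808×10^8 km gives v_t = √[μ(2/r − 1/a_t)] = 29.501 km/s.
Δv₁ = |v_t − v_c| = |29.501 − 22.662| = 6.839 km/s.

Δv₁ = 6.84 km/s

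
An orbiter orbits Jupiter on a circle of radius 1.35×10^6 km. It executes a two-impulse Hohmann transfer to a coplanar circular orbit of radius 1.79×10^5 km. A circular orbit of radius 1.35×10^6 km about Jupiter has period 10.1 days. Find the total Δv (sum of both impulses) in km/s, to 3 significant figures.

Δv = 13.8 km/s

From Kepler's third law T² = 4π²r³/μ at r = 1.35×10^6 km, T = 10.1 days = 10.1 × 86400 s = 8.7264×10^5 s: μ = 4π²r³/T² = 1.27553×10^8 km³/s².
The Hohmann ellipse has a_t = (r₁ + r₂)/2 = 7.645×10^5 km.
At r₁ the circular-orbit speed is v₁ = √(μ/r₁) = 9.720 km/s.
Transfer-orbit speed at r₁ (vis-viva equation): v_a = √[μ(2/r₁ − 1/a_t)] = 4.703 km/s.
First burn Δv₁ = |v_a − v₁| = 5.017 km/s.
Circular speed at r₂: v₂ = √(μ/r₂) = 26.694 km/s.
Transfer-orbit speed at r₂: v_p = √[μ(2/r₂ − 1/a_t)] = 35.473 km/s.
Second burn Δv₂ = |v₂ − v_p| = 8.779 km/s.
Δv = Δv₁ + Δv₂ = 5.017 + 8.779 = 13.80 km/s.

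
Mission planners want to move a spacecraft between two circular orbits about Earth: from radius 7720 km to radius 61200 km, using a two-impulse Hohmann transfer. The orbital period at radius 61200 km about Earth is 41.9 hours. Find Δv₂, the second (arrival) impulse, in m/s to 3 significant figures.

Δv₂ = 1340 m/s

From Kepler's third law T² = 4π²r³/μ at r = 61200 km, T = 41.9 hours = 41.9 × 3600 s = 1.5084×10^5 s: μ = 4π²r³/T² = 3.97723×10^5 km³/s².
The Hohmann ellipse has a_t = (r₁ + r₂)/2 = 34460 km.
Circular speed at r = 61200 km: v_c = √(μ/r) = 2.5493 km/s.
Vis-viva on the transfer ellipse at r = 61200 km gives v_t = √[μ(2/r − 1/a_t)] = 1.2066 km/s.
Δv₂ = |v_t − v_c| = |1.2066 − 2.5493| = 1.343 km/s.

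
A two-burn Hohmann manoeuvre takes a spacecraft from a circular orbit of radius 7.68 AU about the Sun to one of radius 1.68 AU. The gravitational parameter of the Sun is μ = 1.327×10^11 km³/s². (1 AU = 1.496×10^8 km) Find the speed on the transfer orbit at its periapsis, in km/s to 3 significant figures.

In km: r₁ = 7.68 × 1.496×10^8 = 1.148928×10^9 km; r₂ = 1.68 × 1.496×10^8 = 2.51328×10^8 km.
The Hohmann ellipse has a_t = (r₁ + r₂)/2 = 7.00128×10^8 km.
At periapsis, r = 2.51328×10^8 km.
Applying v² = μ(2/r − 1/a_t): v = 29.44 km/s.

v = 29.4 km/s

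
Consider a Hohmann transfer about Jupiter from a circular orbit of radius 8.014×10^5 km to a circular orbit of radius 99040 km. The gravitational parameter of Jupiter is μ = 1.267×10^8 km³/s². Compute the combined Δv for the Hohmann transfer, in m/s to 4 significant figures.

Δv = 18630 m/s

The Hohmann ellipse has a_t = (r₁ + r₂)/2 = 4.5022×10^5 km.
Circular speed at r₁: v₁ = √(μ/r₁) = √(1.267×10^8/8.014×10^5) = 12.5737 km/s.
On the transfer ellipse at r₁, vis-viva equation gives v_a = √[μ(2/r₁ − 1/a_t)] = 5.89735 km/s.
First burn Δv₁ = |v_a − v₁| = 6.676 km/s.
Circular speed at r₂: v₂ = √(μ/r₂) = 35.77 km/s.
Transfer-orbit speed at r₂: v_p = √[μ(2/r₂ − 1/a_t)] = 47.72 km/s.
Second burn Δv₂ = |v₂ − v_p| = 11.95 km/s.
Total Δv = Δv₁ + Δv₂ = 18.63 km/s.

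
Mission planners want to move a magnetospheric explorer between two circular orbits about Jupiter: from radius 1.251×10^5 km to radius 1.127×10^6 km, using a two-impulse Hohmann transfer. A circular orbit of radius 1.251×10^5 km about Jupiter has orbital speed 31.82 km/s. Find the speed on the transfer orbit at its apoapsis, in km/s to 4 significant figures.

From the circular-orbit relation v² = μ/r at r = 1.251×10^5 km: μ = v²r = (31.82)² × 1.251×10^5 = 1.26665×10^8 km³/s².
The Hohmann ellipse has a_t = (r₁ + r₂)/2 = 6.2605×10^5 km.
At apoapsis, r = 1.127×10^6 km.
From the vis-viva equation, v = √[μ(2/r − 1/a_t)] = 4.739 km/s.

v = 4.739 km/s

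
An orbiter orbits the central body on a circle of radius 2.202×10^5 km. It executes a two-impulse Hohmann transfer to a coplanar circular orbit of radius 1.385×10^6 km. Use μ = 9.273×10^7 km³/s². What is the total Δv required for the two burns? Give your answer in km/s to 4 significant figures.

Δv = 10.33 km/s

Semi-major axis of the transfer orbit: a_t = (2.202×10^5 + 1.385×10^6)/2 = 8.026×10^5 km.
Circular speed at r₁: v₁ = √(μ/r₁) = √(9.273×10^7/2.202×10^5) = 20.521 km/s.
On the transfer ellipse at r₁, vis-viva equation gives v_p = √[μ(2/r₁ − 1/a_t)] = 26.957 km/s.
First burn Δv₁ = |v_p − v₁| = 6.436 km/s.
Circular speed at r₂: v₂ = √(μ/r₂) = 8.1825 km/s.
Transfer-orbit speed at r₂: v_a = √[μ(2/r₂ − 1/a_t)] = 4.2859 km/s.
Second burn Δv₂ = |v₂ − v_a| = 3.897 km/s.
Δv = Δv₁ + Δv₂ = 6.436 + 3.897 = 10.33 km/s.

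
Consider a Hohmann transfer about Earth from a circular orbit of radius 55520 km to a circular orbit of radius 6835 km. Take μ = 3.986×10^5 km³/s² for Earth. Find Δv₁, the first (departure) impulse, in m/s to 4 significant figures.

Δv₁ = 1425 m/s

Transfer-ellipse semi-major axis a_t = (r₁ + r₂)/2 = (55520 + 6835)/2 = 31177.5 km.
On the circular orbit at r = 55520 km, v_c = √(μ/r) = 2.6794 km/s.
Transfer-orbit speed at the same r (vis-viva, a = a_t): v_t = √[μ(2/r − 1/a_t)] = 1.2546 km/s.
Δv₁ = |v_t − v_c| = |1.2546 − 2.6794| = 1.425 km/s.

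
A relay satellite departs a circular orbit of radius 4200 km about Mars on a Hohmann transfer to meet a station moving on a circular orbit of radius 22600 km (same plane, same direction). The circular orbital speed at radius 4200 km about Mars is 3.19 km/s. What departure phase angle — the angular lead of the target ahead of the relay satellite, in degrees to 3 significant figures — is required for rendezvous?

φ = 97.8°

From the circular-orbit relation v² = μ/r at r = 4200 km: μ = v²r = (3.19)² × 4200 = 42739.6 km³/s².
The Hohmann ellipse has a_t = (r₁ + r₂)/2 = 13400 km.
The half-period of the transfer ellipse is t = π√(a_t³/μ) = 23572 s.
Target angular speed ω₂ = √(μ/r₂³) = 6.0849×10^-5 rad/s.
Angle swept by the target during transfer: ω₂·t = 1.4343 rad = 82.18°.
The relay satellite traverses 180° on the transfer ellipse, so the target must lead by 180° − 82.18° = 97.8°.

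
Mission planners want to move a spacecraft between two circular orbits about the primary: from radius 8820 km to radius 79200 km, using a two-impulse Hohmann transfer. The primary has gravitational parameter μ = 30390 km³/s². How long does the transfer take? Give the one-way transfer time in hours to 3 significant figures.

Transfer-ellipse semi-major axis a_t = (r₁ + r₂)/2 = (8820 + 79200)/2 = 44010 km.
By Kepler's third law the transfer-orbit period is T = 2π√(a_t³/μ), so t = T/2 = 1.664×10^5 s.
Converting: 1.664×10^5 s ÷ 3600 s/hour = 46.2 hours.

t = 46.2 hours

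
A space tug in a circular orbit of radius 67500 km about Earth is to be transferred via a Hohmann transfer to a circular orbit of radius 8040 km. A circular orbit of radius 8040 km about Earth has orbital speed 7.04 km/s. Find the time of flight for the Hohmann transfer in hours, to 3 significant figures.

t = 10.1 hours

From the circular-orbit relation v² = μ/r at r = 8040 km: μ = v²r = (7.04)² × 8040 = 3.98475×10^5 km³/s².
The Hohmann ellipse has a_t = (r₁ + r₂)/2 = 37770 km.
Transfer time t = π√(a_t³/μ) = π√((37770)³ / 3.98475×10^5) = 36530 s.
Converting: 36530 s ÷ 3600 s/hour = 10.1 hours.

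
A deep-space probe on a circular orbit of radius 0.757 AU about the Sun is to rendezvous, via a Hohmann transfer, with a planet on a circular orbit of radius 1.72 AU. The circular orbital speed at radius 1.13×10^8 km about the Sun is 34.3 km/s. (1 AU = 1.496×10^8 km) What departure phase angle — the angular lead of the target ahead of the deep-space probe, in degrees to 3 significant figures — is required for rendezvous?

φ = 70.0°

From the circular-orbit relation v² = μ/r at r = 1.13×10^8 km: μ = v²r = (34.3)² × 1.13×10^8 = 1.32943×10^11 km³/s².
In km: r₁ = 0.757 × 1.496×10^8 = 1.132472×10^8 km; r₂ = 1.72 × 1.496×10^8 = 2.57312×10^8 km.
Semi-major axis of the transfer orbit: a_t = (1.132472×10^8 + 2.57312×10^8)/2 = 1.852796×10^8 km.
The half-period of the transfer ellipse is t = π√(a_t³/μ) = 2.173×10^7 s.
Target angular speed ω₂ = √(μ/r₂³) = 8.834×10^-8 rad/s.
Angle swept by the target during transfer: ω₂·t = 1.920 rad = 110.0°.
Arrival is 180° from departure on the ellipse, so φ = 180° − 110.0° = 70.0°.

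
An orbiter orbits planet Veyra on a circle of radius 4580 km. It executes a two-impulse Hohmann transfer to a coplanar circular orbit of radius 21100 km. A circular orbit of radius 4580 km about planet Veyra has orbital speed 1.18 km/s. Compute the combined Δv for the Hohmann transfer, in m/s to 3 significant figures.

Δv = 554 m/s

From the circular-orbit relation v² = μ/r at r = 4580 km: μ = v²r = (1.18)² × 4580 = 6377.19 km³/s².
Transfer-ellipse semi-major axis a_t = (r₁ + r₂)/2 = (4580 + 21100)/2 = 12840 km.
At r₁ the circular-orbit speed is v₁ = √(μ/r₁) = 1.1800 km/s.
On the transfer ellipse at r₁, v² = μ(2/r − 1/a) gives v_p = √[μ(2/r₁ − 1/a_t)] = 1.5127 km/s.
First burn Δv₁ = |v_p − v₁| = 0.3327 km/s.
Circular speed at r₂: v₂ = √(μ/r₂) = 0.54976 km/s.
Transfer-orbit speed at r₂: v_a = √[μ(2/r₂ − 1/a_t)] = 0.32834 km/s.
Second burn Δv₂ = |v₂ − v_a| = 0.2214 km/s.
Δv = Δv₁ + Δv₂ = 0.3327 + 0.2214 = 0.5541 km/s.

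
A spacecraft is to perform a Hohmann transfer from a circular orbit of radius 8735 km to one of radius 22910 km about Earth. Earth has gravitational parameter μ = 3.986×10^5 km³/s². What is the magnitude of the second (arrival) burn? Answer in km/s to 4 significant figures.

Semi-major axis of the transfer orbit: a_t = (8735 + 22910)/2 = 15822.5 km.
Circular speed at r = 22910 km: v_c = √(μ/r) = 4.171 km/s.
Transfer-orbit speed at the same r (vis-viva, a = a_t): v_t = √[μ(2/r − 1/a_t)] = 3.099 km/s.
Δv₂ = |v_t − v_c| = |3.099 − 4.171| = 1.072 km/s.

Δv₂ = 1.072 km/s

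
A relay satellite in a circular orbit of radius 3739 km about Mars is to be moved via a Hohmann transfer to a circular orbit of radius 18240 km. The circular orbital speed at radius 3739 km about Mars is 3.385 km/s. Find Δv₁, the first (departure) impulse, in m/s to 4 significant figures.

From the circular-orbit relation v² = μ/r at r = 3739 km: μ = v²r = (3.385)² × 3739 = 42842.3 km³/s².
The Hohmann ellipse has a_t = (r₁ + r₂)/2 = 10989.5 km.
Circular speed at r = 3739 km: v_c = √(μ/r) = 3.385 km/s.
Vis-viva on the transfer ellipse at r = 3739 km gives v_t = √[μ(2/r − 1/a_t)] = 4.361 km/s.
Δv₁ = |v_t − v_c| = |4.361 − 3.385| = 0.9760 km/s.

Δv₁ = 976.0 m/s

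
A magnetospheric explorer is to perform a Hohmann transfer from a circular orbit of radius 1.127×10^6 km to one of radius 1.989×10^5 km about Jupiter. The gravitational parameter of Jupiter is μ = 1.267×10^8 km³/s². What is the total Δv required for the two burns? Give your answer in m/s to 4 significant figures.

Transfer-ellipse semi-major axis a_t = (r₁ + r₂)/2 = (1.127×10^6 + 1.989×10^5)/2 = 6.6295×10^5 km.
At r₁ the circular-orbit speed is v₁ = √(μ/r₁) = 10.603 km/s.
Transfer-orbit speed at r₁ (vis-viva equation): v_a = √[μ(2/r₁ − 1/a_t)] = 5.8077 km/s.
First burn Δv₁ = |v_a − v₁| = 4.795 km/s.
Circular speed at r₂: v₂ = √(μ/r₂) = 25.239 km/s.
Transfer-orbit speed at r₂: v_p = √[μ(2/r₂ − 1/a_t)] = 32.907 km/s.
Second burn Δv₂ = |v₂ − v_p| = 7.668 km/s.
Δv = Δv₁ + Δv₂ = 4.795 + 7.668 = 12.46 km/s.

Δv = 12460 m/s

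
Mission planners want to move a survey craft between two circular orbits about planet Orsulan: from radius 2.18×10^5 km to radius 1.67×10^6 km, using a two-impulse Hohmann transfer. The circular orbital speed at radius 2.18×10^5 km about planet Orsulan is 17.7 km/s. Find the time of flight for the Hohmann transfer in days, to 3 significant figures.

From the circular-orbit relation v² = μ/r at r = 2.18×10^5 km: μ = v²r = (17.7)² × 2.18×10^5 = 6.82972×10^7 km³/s².
The Hohmann ellipse has a_t = (r₁ + r₂)/2 = 9.440×10^5 km.
Transfer time t = π√(a_t³/μ) = π√((9.440×10^5)³ / 6.82972×10^7) = 3.487×10^5 s.
Converting: 3.487×10^5 s ÷ 86400 s/day = 4.04 days.

t = 4.04 days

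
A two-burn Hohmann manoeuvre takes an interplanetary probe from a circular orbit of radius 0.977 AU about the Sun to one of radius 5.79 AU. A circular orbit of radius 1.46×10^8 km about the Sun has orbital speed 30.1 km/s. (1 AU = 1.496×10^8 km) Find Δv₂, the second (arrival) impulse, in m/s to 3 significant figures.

From the circular-orbit relation v² = μ/r at r = 1.46×10^8 km: μ = v²r = (30.1)² × 1.46×10^8 = 1.32277×10^11 km³/s².
In km: r₁ = 0.977 × 1.496×10^8 = 1.461592×10^8 km; r₂ = 5.79 × 1.496×10^8 = 8.66184×10^8 km.
Semi-major axis of the transfer orbit: a_t = (1.461592×10^8 + 8.66184×10^8)/2 = 5.061716×10^8 km.
On the circular orbit at r = 8.66184×10^8 km, v_c = √(μ/r) = 12.3577 km/s.
Vis-viva on the transfer ellipse at r = 8.66184×10^8 km gives v_t = √[μ(2/r − 1/a_t)] = 6.64052 km/s.
Δv₂ = |v_t − v_c| = |6.64052 − 12.3577| = 5.717 km/s.

Δv₂ = 5720 m/s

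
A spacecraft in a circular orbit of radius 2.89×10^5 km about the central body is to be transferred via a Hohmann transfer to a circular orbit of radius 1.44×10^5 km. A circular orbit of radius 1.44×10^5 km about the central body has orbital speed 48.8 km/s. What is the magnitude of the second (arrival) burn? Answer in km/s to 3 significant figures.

From the circular-orbit relation v² = μ/r at r = 1.44×10^5 km: μ = v²r = (48.8)² × 1.44×10^5 = 3.42927×10^8 km³/s².
Transfer-ellipse semi-major axis a_t = (r₁ + r₂)/2 = (2.890×10^5 + 1.440×10^5)/2 = 2.165×10^5 km.
Circular speed at r = 1.440×10^5 km: v_c = √(μ/r) = 48.800 km/s.
Vis-viva on the transfer ellipse at r = 1.440×10^5 km gives v_t = √[μ(2/r − 1/a_t)] = 56.382 km/s.
Δv₂ = |v_t − v_c| = |56.382 − 48.800| = 7.582 km/s.

Δv₂ = 7.58 km/s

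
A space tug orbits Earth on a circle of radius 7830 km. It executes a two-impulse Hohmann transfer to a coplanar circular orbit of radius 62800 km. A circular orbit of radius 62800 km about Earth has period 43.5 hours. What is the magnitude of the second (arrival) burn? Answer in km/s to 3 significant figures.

Δv₂ = 1.33 km/s

From Kepler's third law T² = 4π²r³/μ at r = 62800 km, T = 43.5 hours = 43.5 × 3600 s = 1.566×10^5 s: μ = 4π²r³/T² = 3.98708×10^5 km³/s².
The Hohmann ellipse has a_t = (r₁ + r₂)/2 = 35315 km.
On the circular orbit at r = 62800 km, v_c = √(μ/r) = 2.5197 km/s.
Transfer-orbit speed at the same r (vis-viva, a = a_t): v_t = √[μ(2/r − 1/a_t)] = 1.1864 km/s.
Δv₂ = |v_t − v_c| = |1.1864 − 2.5197| = 1.333 km/s.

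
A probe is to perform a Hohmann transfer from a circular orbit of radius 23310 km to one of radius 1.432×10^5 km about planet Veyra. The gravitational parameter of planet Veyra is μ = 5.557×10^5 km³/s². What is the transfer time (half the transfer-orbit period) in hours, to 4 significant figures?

t = 28.12 hours

The Hohmann ellipse has a_t = (r₁ + r₂)/2 = 83255 km.
Transfer time t = π√(a_t³/μ) = π√((83255)³ / 5.557×10^5) = 1.0124×10^5 s.
Converting: 1.0124×10^5 s ÷ 3600 s/hour = 28.12 hours.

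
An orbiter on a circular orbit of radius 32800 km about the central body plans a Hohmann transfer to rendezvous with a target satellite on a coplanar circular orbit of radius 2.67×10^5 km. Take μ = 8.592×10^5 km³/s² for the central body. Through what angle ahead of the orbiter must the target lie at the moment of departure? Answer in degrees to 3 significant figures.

Transfer-ellipse semi-major axis a_t = (r₁ + r₂)/2 = (32800 + 2.670×10^5)/2 = 1.499×10^5 km.
Transfer time t = π√(a_t³/μ) = 1.967×10^5 s.
The target's mean motion on its circular orbit is ω₂ = √(μ/r₂³) = 6.719×10^-6 rad/s.
Angle swept by the target during transfer: ω₂·t = 1.3216 rad = 75.72°.
Arrival is 180° from departure on the ellipse, so φ = 180° − 75.72° = 104°.

φ = 104°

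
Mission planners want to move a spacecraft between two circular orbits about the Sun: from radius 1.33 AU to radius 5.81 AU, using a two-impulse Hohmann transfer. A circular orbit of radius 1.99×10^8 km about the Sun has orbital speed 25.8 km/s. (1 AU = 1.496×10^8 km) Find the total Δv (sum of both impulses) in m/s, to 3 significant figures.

Δv = 11900 m/s

From the circular-orbit relation v² = μ/r at r = 1.99×10^8 km: μ = v²r = (25.8)² × 1.99×10^8 = 1.32462×10^11 km³/s².
In km: r₁ = 1.33 × 1.496×10^8 = 1.98968×10^8 km; r₂ = 5.81 × 1.496×10^8 = 8.69176×10^8 km.
Semi-major axis of the transfer orbit: a_t = (1.98968×10^8 + 8.69176×10^8)/2 = 5.34072×10^8 km.
Circular speed at r₁: v₁ = √(μ/r₁) = √(1.32462×10^11/1.98968×10^8) = 25.802 km/s.
Transfer-orbit speed at r₁ (v² = μ(2/r − 1/a)): v_p = √[μ(2/r₁ − 1/a_t)] = 32.916 km/s.
First burn Δv₁ = |v_p − v₁| = 7.114 km/s.
Circular speed at r₂: v₂ = √(μ/r₂) = 12.345 km/s.
Transfer-orbit speed at r₂: v_a = √[μ(2/r₂ − 1/a_t)] = 7.5350 km/s.
Second burn Δv₂ = |v₂ − v_a| = 4.810 km/s.
Total Δv = Δv₁ + Δv₂ = 11.92 km/s.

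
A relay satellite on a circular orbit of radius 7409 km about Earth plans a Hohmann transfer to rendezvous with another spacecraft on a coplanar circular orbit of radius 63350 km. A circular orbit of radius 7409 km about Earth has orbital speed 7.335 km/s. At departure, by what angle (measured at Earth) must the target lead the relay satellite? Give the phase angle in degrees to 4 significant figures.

From the circular-orbit relation v² = μ/r at r = 7409 km: μ = v²r = (7.335)² × 7409 = 3.98621×10^5 km³/s².
Semi-major axis of the transfer orbit: a_t = (7409 + 63350)/2 = 35379.5 km.
Transfer time t = π√(a_t³/μ) = 33112.92 s.
The target's mean motion on its circular orbit is ω₂ = √(μ/r₂³) = 3.959679×10^-5 rad/s.
Angle swept by the target during transfer: ω₂·t = 1.31117 rad = 75.12°.
The relay satellite traverses 180° on the transfer ellipse, so the target must lead by 180° − 75.12° = 104.9°.

φ = 104.9°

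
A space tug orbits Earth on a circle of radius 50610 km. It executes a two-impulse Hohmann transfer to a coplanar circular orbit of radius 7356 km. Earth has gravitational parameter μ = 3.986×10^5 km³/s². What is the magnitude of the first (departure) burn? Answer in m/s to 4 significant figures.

Δv₁ = 1393 m/s

Semi-major axis of the transfer orbit: a_t = (50610 + 7356)/2 = 28983 km.
On the circular orbit at r = 50610 km, v_c = √(μ/r) = 2.8064 km/s.
Transfer-orbit speed at the same r (vis-viva, a = a_t): v_t = √[μ(2/r − 1/a_t)] = 1.4138 km/s.
Δv₁ = |v_t − v_c| = |1.4138 − 2.8064| = 1.393 km/s.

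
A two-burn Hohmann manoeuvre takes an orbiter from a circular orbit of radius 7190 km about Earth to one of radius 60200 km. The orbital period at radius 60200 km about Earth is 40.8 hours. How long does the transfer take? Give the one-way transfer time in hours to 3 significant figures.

From Kepler's third law T² = 4π²r³/μ at r = 60200 km, T = 40.8 hours = 40.8 × 3600 s = 1.4688×10^5 s: μ = 4π²r³/T² = 3.99231×10^5 km³/s².
Transfer-ellipse semi-major axis a_t = (r₁ + r₂)/2 = (7190 + 60200)/2 = 33695 km.
By Kepler's third law the transfer-orbit period is T = 2π√(a_t³/μ), so t = T/2 = 30750 s.
Converting: 30750 s ÷ 3600 s/hour = 8.54 hours.

t = 8.54 hours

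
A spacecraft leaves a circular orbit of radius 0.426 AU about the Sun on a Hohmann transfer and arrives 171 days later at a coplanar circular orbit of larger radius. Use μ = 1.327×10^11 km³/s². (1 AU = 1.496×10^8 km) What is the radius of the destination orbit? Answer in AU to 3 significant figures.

In km: r₁ = 0.426 × 1.496×10^8 = 6.37296×10^7 km.
Transfer time t = 171 days = 1.47744×10^7 s, and t = π√(a_t³/μ).
So a_t = (μ t²/π²)^(1/3) = (1.327×10^11 × (1.47744×10^7)² / π²)^(1/3) = 1.4317×10^8 km.
Since a_t = (r₁ + r₂)/2, r₂ = 2a_t − r₁ = 2×1.4317×10^8 − 6.37296×10^7 = 2.226104×10^8 km.
In AU: r₂ = 2.226104×10^8 / 1.496×10^8 = 1.49 AU.

r₂ = 1.49 AU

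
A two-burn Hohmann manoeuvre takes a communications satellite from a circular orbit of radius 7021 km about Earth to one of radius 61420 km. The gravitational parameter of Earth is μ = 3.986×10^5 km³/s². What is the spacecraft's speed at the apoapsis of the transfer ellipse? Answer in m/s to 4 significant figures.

The Hohmann ellipse has a_t = (r₁ + r₂)/2 = 34220.5 km.
The apoapsis of the transfer ellipse is at r = 61420 km.
Applying v² = μ(2/r − 1/a_t): v = 1.154 km/s.

v = 1154 m/s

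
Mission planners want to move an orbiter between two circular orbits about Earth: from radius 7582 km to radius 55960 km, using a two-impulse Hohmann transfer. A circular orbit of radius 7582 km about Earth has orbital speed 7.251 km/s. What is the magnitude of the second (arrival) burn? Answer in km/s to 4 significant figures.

From the circular-orbit relation v² = μ/r at r = 7582 km: μ = v²r = (7.251)² × 7582 = 3.98639×10^5 km³/s².
Transfer-ellipse semi-major axis a_t = (r₁ + r₂)/2 = (7582 + 55960)/2 = 31771 km.
On the circular orbit at r = 55960 km, v_c = √(μ/r) = 2.669 km/s.
Vis-viva on the transfer ellipse at r = 55960 km gives v_t = √[μ(2/r − 1/a_t)] = 1.304 km/s.
Δv₂ = |v_t − v_c| = |1.304 − 2.669| = 1.365 km/s.

Δv₂ = 1.365 km/s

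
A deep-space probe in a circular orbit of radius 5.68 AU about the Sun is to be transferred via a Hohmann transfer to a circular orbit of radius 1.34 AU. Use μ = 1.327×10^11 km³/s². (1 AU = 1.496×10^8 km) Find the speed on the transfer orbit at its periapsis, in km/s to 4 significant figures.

v = 32.73 km/s

In km: r₁ = 5.68 × 1.496×10^8 = 8.49728×10^8 km; r₂ = 1.34 × 1.496×10^8 = 2.00464×10^8 km.
The Hohmann ellipse has a_t = (r₁ + r₂)/2 = 5.25096×10^8 km.
The periapsis of the transfer ellipse is at r = 2.00464×10^8 km.
Vis-viva: v = √[μ(2/r − 1/a_t)] = √[1.327×10^11 × (2/2.00464×10^8 − 1/5.25096×10^8)] = 32.73 km/s.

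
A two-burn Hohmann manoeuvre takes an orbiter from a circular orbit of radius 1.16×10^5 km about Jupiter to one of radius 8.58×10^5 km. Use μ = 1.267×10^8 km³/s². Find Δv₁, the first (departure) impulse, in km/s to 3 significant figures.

The Hohmann ellipse has a_t = (r₁ + r₂)/2 = 4.870×10^5 km.
On the circular orbit at r = 1.160×10^5 km, v_c = √(μ/r) = 33.05 km/s.
Vis-viva on the transfer ellipse at r = 1.160×10^5 km gives v_t = √[μ(2/r − 1/a_t)] = 43.87 km/s.
Δv₁ = |v_t − v_c| = |43.87 − 33.05| = 10.82 km/s.

Δv₁ = 10.8 km/s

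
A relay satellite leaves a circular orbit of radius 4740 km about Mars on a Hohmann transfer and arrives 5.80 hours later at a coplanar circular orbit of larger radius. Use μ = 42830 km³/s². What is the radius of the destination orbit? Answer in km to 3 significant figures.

r₂ = 20000 km

Transfer time t = 5.80 hours = 20880 s, and t = π√(a_t³/μ).
So a_t = (μ t²/π²)^(1/3) = (42830 × (20880)² / π²)^(1/3) = 12368 km.
Since a_t = (r₁ + r₂)/2, r₂ = 2a_t − r₁ = 2×12368 − 4740 = 19996 km.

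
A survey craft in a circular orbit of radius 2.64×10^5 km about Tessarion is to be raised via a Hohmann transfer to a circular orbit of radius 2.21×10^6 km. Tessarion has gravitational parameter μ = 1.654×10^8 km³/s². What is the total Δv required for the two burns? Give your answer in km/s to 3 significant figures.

Δv = 13.1 km/s

Semi-major axis of the transfer orbit: a_t = (2.640×10^5 + 2.210×10^6)/2 = 1.237×10^6 km.
Circular speed at r₁: v₁ = √(μ/r₁) = √(1.654×10^8/2.640×10^5) = 25.030 km/s.
On the transfer ellipse at r₁, vis-viva gives v_p = √[μ(2/r₁ − 1/a_t)] = 33.456 km/s.
First burn Δv₁ = |v_p − v₁| = 8.426 km/s.
At r₂, v₂ = √(μ/r₂) = 8.65111 km/s.
Transfer-orbit speed at r₂: v_a = √[μ(2/r₂ − 1/a_t)] = 3.99658 km/s.
Second burn Δv₂ = |v₂ − v_a| = 4.655 km/s.
Δv = Δv₁ + Δv₂ = 8.426 + 4.655 = 13.08 km/s.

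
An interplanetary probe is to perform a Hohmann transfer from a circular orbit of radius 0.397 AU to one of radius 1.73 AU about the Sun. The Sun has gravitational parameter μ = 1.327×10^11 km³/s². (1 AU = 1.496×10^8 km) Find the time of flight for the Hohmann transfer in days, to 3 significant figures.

In km: r₁ = 0.397 × 1.496×10^8 = 5.93912×10^7 km; r₂ = 1.73 × 1.496×10^8 = 2.58808×10^8 km.
Transfer-ellipse semi-major axis a_t = (r₁ + r₂)/2 = (5.93912×10^7 + 2.58808×10^8)/2 = 1.590996×10^8 km.
Transfer time t = π√(a_t³/μ) = π√((1.590996×10^8)³ / 1.327×10^11) = 1.731×10^7 s.
Converting: 1.731×10^7 s ÷ 86400 s/day = 200 days.

t = 200 days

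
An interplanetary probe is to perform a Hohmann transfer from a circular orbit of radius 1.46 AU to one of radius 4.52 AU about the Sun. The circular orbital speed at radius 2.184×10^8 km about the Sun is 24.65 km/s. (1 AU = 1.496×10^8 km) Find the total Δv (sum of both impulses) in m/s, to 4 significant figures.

Δv = 9877 m/s

From the circular-orbit relation v² = μ/r at r = 2.184×10^8 km: μ = v²r = (24.65)² × 2.184×10^8 = 1.32705×10^11 km³/s².
In km: r₁ = 1.46 × 1.496×10^8 = 2.18416×10^8 km; r₂ = 4.52 × 1.496×10^8 = 6.76192×10^8 km.
Semi-major axis of the transfer orbit: a_t = (2.18416×10^8 + 6.76192×10^8)/2 = 4.47304×10^8 km.
At r₁ the circular-orbit speed is v₁ = √(μ/r₁) = 24.649 km/s.
On the transfer ellipse at r₁, v² = μ(2/r − 1/a) gives v_p = √[μ(2/r₁ − 1/a_t)] = 30.306 km/s.
First burn Δv₁ = |v_p − v₁| = 5.657 km/s.
Circular speed at r₂: v₂ = √(μ/r₂) = 14.009 km/s.
Transfer-orbit speed at r₂: v_a = √[μ(2/r₂ − 1/a_t)] = 9.7892 km/s.
Second burn Δv₂ = |v₂ − v_a| = 4.220 km/s.
Total Δv = Δv₁ + Δv₂ = 9.877 km/s.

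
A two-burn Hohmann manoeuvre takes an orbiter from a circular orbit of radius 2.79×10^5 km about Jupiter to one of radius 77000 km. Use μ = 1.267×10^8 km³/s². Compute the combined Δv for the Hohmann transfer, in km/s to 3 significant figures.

The Hohmann ellipse has a_t = (r₁ + r₂)/2 = 1.780×10^5 km.
At r₁ the circular-orbit speed is v₁ = √(μ/r₁) = 21.310 km/s.
On the transfer ellipse at r₁, v² = μ(2/r − 1/a) gives v_a = √[μ(2/r₁ − 1/a_t)] = 14.016 km/s.
First burn Δv₁ = |v_a − v₁| = 7.294 km/s.
At r₂, v₂ = √(μ/r₂) = 40.56 km/s.
Transfer-orbit speed at r₂: v_p = √[μ(2/r₂ − 1/a_t)] = 50.78 km/s.
Second burn Δv₂ = |v₂ − v_p| = 10.22 km/s.
Total Δv = Δv₁ + Δv₂ = 17.51 km/s.

Δv = 17.5 km/s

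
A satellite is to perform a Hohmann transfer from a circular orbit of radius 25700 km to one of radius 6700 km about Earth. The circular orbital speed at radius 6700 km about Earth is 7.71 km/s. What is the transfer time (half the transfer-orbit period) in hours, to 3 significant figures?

t = 2.85 hours

From the circular-orbit relation v² = μ/r at r = 6700 km: μ = v²r = (7.71)² × 6700 = 3.98275×10^5 km³/s².
Transfer-ellipse semi-major axis a_t = (r₁ + r₂)/2 = (25700 + 6700)/2 = 16200 km.
Transfer time t = π√(a_t³/μ) = π√((16200)³ / 3.98275×10^5) = 10260 s.
Converting: 10260 s ÷ 3600 s/hour = 2.85 hours.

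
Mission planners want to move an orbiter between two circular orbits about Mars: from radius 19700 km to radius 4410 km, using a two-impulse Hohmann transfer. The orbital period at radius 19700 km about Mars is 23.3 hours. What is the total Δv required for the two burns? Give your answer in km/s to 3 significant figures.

Δv = 1.45 km/s

From Kepler's third law T² = 4π²r³/μ at r = 19700 km, T = 23.3 hours = 23.3 × 3600 s = 83880 s: μ = 4π²r³/T² = 42898.4 km³/s².
Semi-major axis of the transfer orbit: a_t = (19700 + 4410)/2 = 12055 km.
At r₁ the circular-orbit speed is v₁ = √(μ/r₁) = 1.47566 km/s.
On the transfer ellipse at r₁, v² = μ(2/r − 1/a) gives v_a = √[μ(2/r₁ − 1/a_t)] = 0.892531 km/s.
First burn Δv₁ = |v_a − v₁| = 0.5831 km/s.
Circular speed at r₂: v₂ = √(μ/r₂) = 3.1189 km/s.
Transfer-orbit speed at r₂: v_p = √[μ(2/r₂ − 1/a_t)] = 3.9870 km/s.
Second burn Δv₂ = |v₂ − v_p| = 0.8681 km/s.
Δv = Δv₁ + Δv₂ = 0.5831 + 0.8681 = 1.451 km/s.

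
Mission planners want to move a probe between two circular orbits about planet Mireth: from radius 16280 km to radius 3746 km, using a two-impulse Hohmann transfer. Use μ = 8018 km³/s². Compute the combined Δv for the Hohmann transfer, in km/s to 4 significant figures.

Δv = 0.6750 km/s

Transfer-ellipse semi-major axis a_t = (r₁ + r₂)/2 = (16280 + 3746)/2 = 10013 km.
Circular speed at r₁: v₁ = √(μ/r₁) = √(8018/16280) = 0.70179 km/s.
Transfer-orbit speed at r₁ (vis-viva equation): v_a = √[μ(2/r₁ − 1/a_t)] = 0.42925 km/s.
First burn Δv₁ = |v_a − v₁| = 0.2725 km/s.
Circular speed at r₂: v₂ = √(μ/r₂) = 1.4630 km/s.
Transfer-orbit speed at r₂: v_p = √[μ(2/r₂ − 1/a_t)] = 1.8655 km/s.
Second burn Δv₂ = |v₂ − v_p| = 0.4025 km/s.
Δv = Δv₁ + Δv₂ = 0.2725 + 0.4025 = 0.6750 km/s.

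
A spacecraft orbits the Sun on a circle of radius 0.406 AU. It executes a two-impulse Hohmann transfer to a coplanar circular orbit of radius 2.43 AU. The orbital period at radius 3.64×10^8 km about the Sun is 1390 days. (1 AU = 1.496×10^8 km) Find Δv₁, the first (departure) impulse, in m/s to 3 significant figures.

Δv₁ = 14400 m/s

From Kepler's third law T² = 4π²r³/μ at r = 3.64×10^8 km, T = 1390 days = 1390 × 86400 s = 1.20096×10^8 s: μ = 4π²r³/T² = 1.32010×10^11 km³/s².
In km: r₁ = 0.406 × 1.496×10^8 = 6.07376×10^7 km; r₂ = 2.43 × 1.496×10^8 = 3.63528×10^8 km.
The Hohmann ellipse has a_t = (r₁ + r₂)/2 = 2.121328×10^8 km.
On the circular orbit at r = 6.07376×10^7 km, v_c = √(μ/r) = 46.62 km/s.
Transfer-orbit speed at the same r (vis-viva, a = a_t): v_t = √[μ(2/r − 1/a_t)] = 61.03 km/s.
Δv₁ = |v_t − v_c| = |61.03 − 46.62| = 14.41 km/s.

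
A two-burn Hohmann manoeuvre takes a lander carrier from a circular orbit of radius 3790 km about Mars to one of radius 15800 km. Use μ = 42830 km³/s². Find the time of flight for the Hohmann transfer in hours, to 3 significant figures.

Transfer-ellipse semi-major axis a_t = (r₁ + r₂)/2 = (3790 + 15800)/2 = 9795 km.
Half the transfer-orbit period gives t = π√(a_t³/μ) = 14720 s.
Converting: 14720 s ÷ 3600 s/hour = 4.09 hours.

t = 4.09 hours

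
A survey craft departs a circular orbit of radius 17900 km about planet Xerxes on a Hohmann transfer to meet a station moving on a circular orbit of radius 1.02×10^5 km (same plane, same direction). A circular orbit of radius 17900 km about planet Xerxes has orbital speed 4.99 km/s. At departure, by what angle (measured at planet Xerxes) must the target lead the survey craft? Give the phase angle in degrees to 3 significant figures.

φ = 98.9°

From the circular-orbit relation v² = μ/r at r = 17900 km: μ = v²r = (4.99)² × 17900 = 4.45712×10^5 km³/s².
The Hohmann ellipse has a_t = (r₁ + r₂)/2 = 59950 km.
Transfer time t = π√(a_t³/μ) = 69073 s.
Target angular speed ω₂ = √(μ/r₂³) = 2.0494×10^-5 rad/s.
Angle swept by the target during transfer: ω₂·t = 1.4156 rad = 81.11°.
Arrival is 180° from departure on the ellipse, so φ = 180° − 81.11° = 98.9°.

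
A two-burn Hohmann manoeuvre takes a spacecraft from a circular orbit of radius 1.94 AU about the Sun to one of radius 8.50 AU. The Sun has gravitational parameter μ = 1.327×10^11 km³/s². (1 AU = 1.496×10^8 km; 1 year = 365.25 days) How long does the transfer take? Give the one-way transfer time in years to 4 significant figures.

In km: r₁ = 1.94 × 1.496×10^8 = 2.90224×10^8 km; r₂ = 8.50 × 1.496×10^8 = 1.2716×10^9 km.
Transfer-ellipse semi-major axis a_t = (r₁ + r₂)/2 = (2.90224×10^8 + 1.2716×10^9)/2 = 7.80912×10^8 km.
By Kepler's third law the transfer-orbit period is T = 2π√(a_t³/μ), so t = T/2 = 1.882×10^8 s.
Converting: 1.882×10^8 s ÷ 3.15576×10^7 s/year (365.25 × 86400) = 5.964 years.

t = 5.964 years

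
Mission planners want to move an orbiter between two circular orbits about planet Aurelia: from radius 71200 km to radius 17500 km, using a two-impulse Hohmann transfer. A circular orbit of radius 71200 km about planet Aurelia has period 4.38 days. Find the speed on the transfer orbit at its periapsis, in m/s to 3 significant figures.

From Kepler's third law T² = 4π²r³/μ at r = 71200 km, T = 4.38 days = 4.38 × 86400 s = 3.78432×10^5 s: μ = 4π²r³/T² = 99500.2 km³/s².
Semi-major axis of the transfer orbit: a_t = (71200 + 17500)/2 = 44350 km.
At periapsis, r = 17500 km.
Applying v² = μ(2/r − 1/a_t): v = 3.021 km/s.

v = 3020 m/s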